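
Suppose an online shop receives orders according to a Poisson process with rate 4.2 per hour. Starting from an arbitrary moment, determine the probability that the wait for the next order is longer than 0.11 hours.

The wait for the next event is exponential with rate λ = 4.2 per hour.
P(T > 0.11) = e^(−λt) = e^(−4.2 × 0.11) = e^(−0.462) ≈ 0.6300.

0.6300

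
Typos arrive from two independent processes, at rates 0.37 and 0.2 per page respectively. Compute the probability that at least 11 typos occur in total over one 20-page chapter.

Independent Poisson processes superpose: combined rate λ = 0.37 + 0.2 = 0.57 per page.
Over the interval, μ = 0.57 × 20 = 11.4 (a 20-page chapter = 20 pages).
P(N ≥ 11) = 1 − P(N ≤ 10) ≈ 0.5869.

0.5869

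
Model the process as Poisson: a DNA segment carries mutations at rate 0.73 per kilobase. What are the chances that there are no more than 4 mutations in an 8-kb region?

0.3070

Over the interval, μ = 0.73 × 8 = 5.84 (an 8-kb region = 8 kilobases).
P(N ≤ 4) = Σ_{j=0}^{4} e^(−μ) μ^j/j! ≈ 0.3070.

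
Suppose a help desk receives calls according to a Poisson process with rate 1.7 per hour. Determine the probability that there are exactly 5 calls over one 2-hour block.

0.1264

Over the interval, μ = 1.7 × 2 = 3.4 (a 2-hour block = 2 hours).
P(N = 5) = e^(−μ) μ^5/5! = e^(−3.4) · 3.4^5/120 ≈ 0.1264.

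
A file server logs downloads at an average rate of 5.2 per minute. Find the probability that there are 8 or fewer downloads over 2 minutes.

Over the interval, μ = 5.2 × 2 = 10.4 (2 minutes).
P(N ≤ 8) = Σ_{j=0}^{8} e^(−μ) μ^j/j! ≈ 0.2896.

0.2896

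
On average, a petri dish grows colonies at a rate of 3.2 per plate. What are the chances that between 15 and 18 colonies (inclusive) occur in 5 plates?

Over the interval, μ = 3.2 × 5 = 16 (5 plates).
P(15 ≤ N ≤ 18) = Σ_{j=15}^{18} e^(−16) · 16^j/j! ≈ 0.3748.

0.3748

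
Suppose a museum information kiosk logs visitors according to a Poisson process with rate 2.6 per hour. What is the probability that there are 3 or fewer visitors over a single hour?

0.7360

With mean μ = 2.6 per hour,
P(N ≤ 3) = Σ_{j=0}^{3} e^(−μ) μ^j/j! ≈ 0.7360.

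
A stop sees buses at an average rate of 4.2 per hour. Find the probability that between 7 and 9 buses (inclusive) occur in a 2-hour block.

0.3989

Over the interval, μ = 4.2 × 2 = 8.4 (a 2-hour block = 2 hours).
P(7 ≤ N ≤ 9) = Σ_{j=7}^{9} e^(−8.4) · 8.4^j/j! ≈ 0.3989.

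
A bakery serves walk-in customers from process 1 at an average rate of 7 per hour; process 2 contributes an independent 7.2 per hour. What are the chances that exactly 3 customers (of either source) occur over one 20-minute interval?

0.1555

Independent Poisson processes superpose: combined rate λ = 7 + 7.2 = 14.2 per hour.
Over the interval, μ = 14.2 × 1/3 ≈ 4.73333 (a 20-minute interval = 1/3 hours).
P(N = 3) = e^(−4.73333) · 4.73333^3/3! ≈ 0.1555.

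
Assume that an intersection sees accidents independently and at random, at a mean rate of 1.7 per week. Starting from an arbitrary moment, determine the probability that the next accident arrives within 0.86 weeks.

Inter-arrival times are exponential with rate λ = 1.7 per week.
P(T ≤ 0.86) = 1 − e^(−λt) = 1 − e^(−1.7 × 0.86) = 1 − e^(−1.462) ≈ 0.7682.

0.7682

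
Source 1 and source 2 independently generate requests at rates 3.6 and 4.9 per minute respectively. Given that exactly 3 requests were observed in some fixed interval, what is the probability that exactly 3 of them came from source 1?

0.0760

Given the total, each event is independently from source 1 with probability p = λ_1/(λ_1+λ_2) = 3.6/8.5 ≈ 0.4235.
So K ~ Binomial(3, 3.6/8.5): P(K = 3) = C(3,3) · (3.6/8.5)^3 · (4.9/8.5)^0 ≈ 0.0760.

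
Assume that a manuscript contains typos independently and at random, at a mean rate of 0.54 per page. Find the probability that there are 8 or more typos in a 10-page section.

Over the interval, μ = 0.54 × 10 = 5.4 (a 10-page section = 10 pages).
P(N ≥ 8) = 1 − P(N ≤ 7) = 1 − Σ_{j=0}^{7} e^(−μ) μ^j/j! ≈ 0.1783.

0.1783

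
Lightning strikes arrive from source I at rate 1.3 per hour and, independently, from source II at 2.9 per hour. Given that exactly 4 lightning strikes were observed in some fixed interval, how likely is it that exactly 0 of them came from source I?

Given the total, each event is independently from source I with probability p = λ_I/(λ_I+λ_II) = 1.3/4.2 ≈ 0.3095.
So K ~ Binomial(4, 1.3/4.2): P(K = 0) = C(4,0) · (1.3/4.2)^0 · (2.9/4.2)^4 ≈ 0.2273.

0.2273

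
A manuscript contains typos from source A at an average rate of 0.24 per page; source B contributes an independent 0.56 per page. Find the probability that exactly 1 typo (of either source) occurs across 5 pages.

0.0733

Independent Poisson processes superpose: combined rate λ = 0.24 + 0.56 = 0.8 per page.
Over the interval, μ = 0.8 × 5 = 4 (5 pages).
P(N = 1) = e^(−4) · 4^1/1! ≈ 0.0733.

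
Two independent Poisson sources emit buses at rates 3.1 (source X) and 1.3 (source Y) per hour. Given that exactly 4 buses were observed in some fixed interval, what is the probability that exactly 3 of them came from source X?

0.4133

Given the total, each event is independently from source X with probability p = λ_X/(λ_X+λ_Y) = 3.1/4.4 ≈ 0.7045.
So K ~ Binomial(4, 3.1/4.4): P(K = 3) = C(4,3) · (3.1/4.4)^3 · (1.3/4.4)^1 ≈ 0.4133.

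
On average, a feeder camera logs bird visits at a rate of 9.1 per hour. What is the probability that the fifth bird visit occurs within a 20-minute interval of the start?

Over the interval, μ = 9.1 × 1/3 ≈ 3.03333 (a 20-minute interval = 1/3 hours).
The fifth arrival falls in the interval iff at least 5 events occur there: P(S_5 ≤ t) = P(N ≥ 5) = 1 − P(N ≤ 4) ≈ 0.1904.

0.1904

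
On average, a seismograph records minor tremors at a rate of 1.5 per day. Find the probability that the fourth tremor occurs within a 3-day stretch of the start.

0.6577

Over the interval, μ = 1.5 × 3 = 4.5 (a 3-day stretch = 3 days).
The fourth arrival falls in the interval iff at least 4 events occur there: P(S_4 ≤ t) = P(N ≥ 4) = 1 − P(N ≤ 3) ≈ 0.6577.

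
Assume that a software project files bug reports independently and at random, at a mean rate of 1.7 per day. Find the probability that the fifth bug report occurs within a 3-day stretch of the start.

Over the interval, μ = 1.7 × 3 = 5.1 (a 3-day stretch = 3 days).
The fifth arrival falls in the interval iff at least 5 events occur there: P(S_5 ≤ t) = P(N ≥ 5) = 1 − P(N ≤ 4) ≈ 0.5769.

0.5769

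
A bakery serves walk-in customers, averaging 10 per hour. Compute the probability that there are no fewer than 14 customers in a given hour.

0.1355

With mean μ = 10 per hour,
P(N ≥ 14) = 1 − P(N ≤ 13) = 1 − Σ_{j=0}^{13} e^(−μ) μ^j/j! ≈ 0.1355.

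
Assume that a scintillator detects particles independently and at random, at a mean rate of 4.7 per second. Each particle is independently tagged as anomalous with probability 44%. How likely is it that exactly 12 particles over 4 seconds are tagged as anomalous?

Thinning: the particles that are tagged as anomalous themselves form a Poisson process with rate 0.44 × 4.7 = 2.068 per second.
Over the interval, μ = 2.068 × 4 = 8.272 (4 seconds).
P(N = 12) = e^(−8.272) · 8.272^12/12! ≈ 0.0548.

0.0548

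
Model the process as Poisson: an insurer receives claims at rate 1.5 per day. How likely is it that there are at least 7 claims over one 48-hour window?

0.0335

Over the interval, μ = 1.5 × 2 = 3 (a 48-hour window = 2 days).
P(N ≥ 7) = 1 − P(N ≤ 6) = 1 − Σ_{j=0}^{6} e^(−μ) μ^j/j! ≈ 0.0335.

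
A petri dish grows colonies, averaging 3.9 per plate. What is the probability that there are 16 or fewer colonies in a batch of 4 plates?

0.6056

Over the interval, μ = 3.9 × 4 = 15.6 (a batch of 4 plates = 4 plates).
P(N ≤ 16) = Σ_{j=0}^{16} e^(−μ) μ^j/j! ≈ 0.6056.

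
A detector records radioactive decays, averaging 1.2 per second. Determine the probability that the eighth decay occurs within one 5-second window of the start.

Over the interval, μ = 1.2 × 5 = 6 (a 5-second window = 5 seconds).
The eighth arrival falls in the interval iff at least 8 events occur there: P(S_8 ≤ t) = P(N ≥ 8) = 1 − P(N ≤ 7) ≈ 0.2560.

0.2560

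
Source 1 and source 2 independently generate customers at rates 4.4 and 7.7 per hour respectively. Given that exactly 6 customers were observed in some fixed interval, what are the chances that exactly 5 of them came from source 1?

0.0243

Given the total, each event is independently from source 1 with probability p = λ_1/(λ_1+λ_2) = 4.4/12.1 ≈ 0.3636.
So K ~ Binomial(6, 4.4/12.1): P(K = 5) = C(6,5) · (4.4/12.1)^5 · (7.7/12.1)^1 ≈ 0.0243.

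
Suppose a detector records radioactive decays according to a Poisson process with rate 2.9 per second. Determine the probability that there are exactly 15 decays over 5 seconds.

Over the interval, μ = 2.9 × 5 = 14.5 (5 seconds).
P(N = 15) = e^(−μ) μ^15/15! = e^(−14.5) · 14.5^15/1307674368000 ≈ 0.1016.

0.1016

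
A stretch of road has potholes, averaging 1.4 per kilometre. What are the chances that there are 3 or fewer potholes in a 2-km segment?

0.6919

Over the interval, μ = 1.4 × 2 = 2.8 (a 2-km segment = 2 kilometres).
P(N ≤ 3) = Σ_{j=0}^{3} e^(−μ) μ^j/j! ≈ 0.6919.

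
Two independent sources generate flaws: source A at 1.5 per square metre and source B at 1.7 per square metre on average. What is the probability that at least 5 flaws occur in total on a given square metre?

Independent Poisson processes superpose: combined rate λ = 1.5 + 1.7 = 3.2 per square metre.
So μ = 3.2.
P(N ≥ 5) = 1 − P(N ≤ 4) ≈ 0.2194.

0.2194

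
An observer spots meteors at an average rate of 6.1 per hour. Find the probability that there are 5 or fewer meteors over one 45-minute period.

Over the interval, μ = 6.1 × 0.75 = 4.575 (a 45-minute period = 0.75 hours).
P(N ≤ 5) = Σ_{j=0}^{5} e^(−μ) μ^j/j! ≈ 0.6901.

0.6901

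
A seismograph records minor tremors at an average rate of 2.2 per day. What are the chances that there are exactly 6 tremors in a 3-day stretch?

0.1562

Over the interval, μ = 2.2 × 3 = 6.6 (a 3-day stretch = 3 days).
P(N = 6) = e^(−μ) μ^6/6! = e^(−6.6) · 6.6^6/720 ≈ 0.1562.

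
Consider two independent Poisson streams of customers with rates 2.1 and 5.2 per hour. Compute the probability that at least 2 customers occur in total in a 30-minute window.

0.8791

Independent Poisson processes superpose: combined rate λ = 2.1 + 5.2 = 7.3 per hour.
Over the interval, μ = 7.3 × 0.5 = 3.65 (a 30-minute window = 0.5 hours).
P(N ≥ 2) = 1 − P(N ≤ 1) ≈ 0.8791.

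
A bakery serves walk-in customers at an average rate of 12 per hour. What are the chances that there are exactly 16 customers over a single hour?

0.0543

With mean μ = 12 per hour,
P(N = 16) = e^(−μ) μ^16/16! = e^(−12) · 12^16/20922789888000 ≈ 0.0543.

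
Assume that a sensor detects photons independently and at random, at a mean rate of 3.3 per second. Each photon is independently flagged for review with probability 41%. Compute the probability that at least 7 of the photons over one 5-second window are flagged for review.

Thinning: the photons that are flagged for review themselves form a Poisson process with rate 0.41 × 3.3 = 1.353 per second.
Over the interval, μ = 1.353 × 5 = 6.765 (a 5-second window = 5 seconds).
P(N ≥ 7) = 1 − P(N ≤ 6) ≈ 0.5147.

0.5147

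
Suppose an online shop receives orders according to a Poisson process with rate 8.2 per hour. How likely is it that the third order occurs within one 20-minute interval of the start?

Over the interval, μ = 8.2 × 1/3 ≈ 2.73333 (a 20-minute interval = 1/3 hours).
The third arrival falls in the interval iff at least 3 events occur there: P(S_3 ≤ t) = P(N ≥ 3) = 1 − P(N ≤ 2) ≈ 0.5145.

0.5145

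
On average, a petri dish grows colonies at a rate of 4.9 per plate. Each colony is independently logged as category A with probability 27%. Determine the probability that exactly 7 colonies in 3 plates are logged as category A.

Thinning: the colonies that are logged as category A themselves form a Poisson process with rate 0.27 × 4.9 = 1.323 per plate.
Over the interval, μ = 1.323 × 3 = 3.969 (3 plates).
P(N = 7) = e^(−3.969) · 3.969^7/7! ≈ 0.0582.

0.0582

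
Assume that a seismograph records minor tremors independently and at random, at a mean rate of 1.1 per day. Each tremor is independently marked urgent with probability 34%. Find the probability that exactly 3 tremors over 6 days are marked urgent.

0.1997

Thinning: the tremors that are marked urgent themselves form a Poisson process with rate 0.34 × 1.1 = 0.374 per day.
Over the interval, μ = 0.374 × 6 = 2.244 (6 days).
P(N = 3) = e^(−2.244) · 2.244^3/3! ≈ 0.1997.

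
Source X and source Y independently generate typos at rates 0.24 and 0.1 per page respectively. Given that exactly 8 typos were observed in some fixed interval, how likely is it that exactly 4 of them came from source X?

Given the total, each event is independently from source X with probability p = λ_X/(λ_X+λ_Y) = 0.24/0.34 ≈ 0.7059.
So K ~ Binomial(8, 0.24/0.34): P(K = 4) = C(8,4) · (0.24/0.34)^4 · (0.1/0.34)^4 ≈ 0.1301.

0.1301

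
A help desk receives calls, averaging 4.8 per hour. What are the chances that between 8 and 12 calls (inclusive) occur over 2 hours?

0.5694

Over the interval, μ = 4.8 × 2 = 9.6 (2 hours).
P(8 ≤ N ≤ 12) = Σ_{j=8}^{12} e^(−9.6) · 9.6^j/j! ≈ 0.5694.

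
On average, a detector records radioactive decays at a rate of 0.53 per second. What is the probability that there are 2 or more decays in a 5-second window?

0.7421

Over the interval, μ = 0.53 × 5 = 2.65 (a 5-second window = 5 seconds).
P(N ≥ 2) = 1 − P(N ≤ 1) = 1 − Σ_{j=0}^{1} e^(−μ) μ^j/j! ≈ 0.7421.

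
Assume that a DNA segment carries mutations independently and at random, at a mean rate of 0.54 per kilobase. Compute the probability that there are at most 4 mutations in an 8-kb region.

0.5666

Over the interval, μ = 0.54 × 8 = 4.32 (an 8-kb region = 8 kilobases).
P(N ≤ 4) = Σ_{j=0}^{4} e^(−μ) μ^j/j! ≈ 0.5666.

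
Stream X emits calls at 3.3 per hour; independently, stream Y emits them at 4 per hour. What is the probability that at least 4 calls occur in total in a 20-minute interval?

0.2283

Independent Poisson processes superpose: combined rate λ = 3.3 + 4 = 7.3 per hour.
Over the interval, μ = 7.3 × 1/3 ≈ 2.43333 (a 20-minute interval = 1/3 hours).
P(N ≥ 4) = 1 − P(N ≤ 3) ≈ 0.2283.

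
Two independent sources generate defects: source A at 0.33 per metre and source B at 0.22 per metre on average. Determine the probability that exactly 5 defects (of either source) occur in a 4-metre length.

0.0476

Independent Poisson processes superpose: combined rate λ = 0.33 + 0.22 = 0.55 per metre.
Over the interval, μ = 0.55 × 4 = 2.2 (a 4-metre length = 4 metres).
P(N = 5) = e^(−2.2) · 2.2^5/5! ≈ 0.0476.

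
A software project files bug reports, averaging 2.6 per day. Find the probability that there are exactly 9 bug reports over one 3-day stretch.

0.1207

Over the interval, μ = 2.6 × 3 = 7.8 (a 3-day stretch = 3 days).
P(N = 9) = e^(−μ) μ^9/9! = e^(−7.8) · 7.8^9/362880 ≈ 0.1207.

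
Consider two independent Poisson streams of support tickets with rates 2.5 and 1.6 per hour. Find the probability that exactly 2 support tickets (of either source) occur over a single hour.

Independent Poisson processes superpose: combined rate λ = 2.5 + 1.6 = 4.1 per hour.
So μ = 4.1.
P(N = 2) = e^(−4.1) · 4.1^2/2! ≈ 0.1393.

0.1393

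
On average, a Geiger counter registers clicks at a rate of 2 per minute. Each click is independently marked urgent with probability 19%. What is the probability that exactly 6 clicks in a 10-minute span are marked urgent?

0.0936

Thinning: the clicks that are marked urgent themselves form a Poisson process with rate 0.19 × 2 = 0.38 per minute.
Over the interval, μ = 0.38 × 10 = 3.8 (a 10-minute span = 10 minutes).
P(N = 6) = e^(−3.8) · 3.8^6/6! ≈ 0.0936.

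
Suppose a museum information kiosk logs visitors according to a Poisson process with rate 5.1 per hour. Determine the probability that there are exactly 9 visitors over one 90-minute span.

0.1177

Over the interval, μ = 5.1 × 1.5 = 7.65 (a 90-minute span = 1.5 hours).
P(N = 9) = e^(−μ) μ^9/9! = e^(−7.65) · 7.65^9/362880 ≈ 0.1177.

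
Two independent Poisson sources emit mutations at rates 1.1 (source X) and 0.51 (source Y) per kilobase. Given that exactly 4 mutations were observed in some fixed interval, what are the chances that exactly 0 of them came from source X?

Given the total, each event is independently from source X with probability p = λ_X/(λ_X+λ_Y) = 1.1/1.61 ≈ 0.6832.
So K ~ Binomial(4, 1.1/1.61): P(K = 0) = C(4,0) · (1.1/1.61)^0 · (0.51/1.61)^4 ≈ 0.0101.

0.0101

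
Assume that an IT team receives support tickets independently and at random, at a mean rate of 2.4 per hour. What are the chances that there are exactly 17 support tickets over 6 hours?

0.0771

Over the interval, μ = 2.4 × 6 = 14.4 (6 hours).
P(N = 17) = e^(−μ) μ^17/17! = e^(−14.4) · 14.4^17/355687428096000 ≈ 0.0771.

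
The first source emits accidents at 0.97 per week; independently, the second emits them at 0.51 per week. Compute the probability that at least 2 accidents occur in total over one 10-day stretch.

Independent Poisson processes superpose: combined rate λ = 0.97 + 0.51 = 1.48 per week.
Over the interval, μ = 1.48 × 10/7 ≈ 2.11429 (a 10-day stretch = 10/7 weeks).
P(N ≥ 2) = 1 − P(N ≤ 1) ≈ 0.6240.

0.6240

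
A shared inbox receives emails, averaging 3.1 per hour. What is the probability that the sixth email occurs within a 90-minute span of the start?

Over the interval, μ = 3.1 × 1.5 = 4.65 (a 90-minute span = 1.5 hours).
The sixth arrival falls in the interval iff at least 6 events occur there: P(S_6 ≤ t) = P(N ≥ 6) = 1 − P(N ≤ 5) ≈ 0.3229.

0.3229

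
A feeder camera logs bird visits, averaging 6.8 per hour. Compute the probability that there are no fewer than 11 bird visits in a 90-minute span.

Over the interval, μ = 6.8 × 1.5 = 10.2 (a 90-minute span = 1.5 hours).
P(N ≥ 11) = 1 − P(N ≤ 10) = 1 − Σ_{j=0}^{10} e^(−μ) μ^j/j! ≈ 0.4420.

0.4420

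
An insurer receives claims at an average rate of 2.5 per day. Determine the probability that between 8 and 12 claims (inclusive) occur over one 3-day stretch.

Over the interval, μ = 2.5 × 3 = 7.5 (a 3-day stretch = 3 days).
P(8 ≤ N ≤ 12) = Σ_{j=8}^{12} e^(−7.5) · 7.5^j/j! ≈ 0.4327.

0.4327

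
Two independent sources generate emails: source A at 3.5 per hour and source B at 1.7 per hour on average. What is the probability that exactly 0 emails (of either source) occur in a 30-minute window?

0.0743

Independent Poisson processes superpose: combined rate λ = 3.5 + 1.7 = 5.2 per hour.
Over the interval, μ = 5.2 × 0.5 = 2.6 (a 30-minute window = 0.5 hours).
P(N = 0) = e^(−2.6) · 2.6^0/0! ≈ 0.0743.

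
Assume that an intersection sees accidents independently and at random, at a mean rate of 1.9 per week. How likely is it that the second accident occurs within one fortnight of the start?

0.8926

Over the interval, μ = 1.9 × 2 = 3.8 (a fortnight = 2 weeks).
The second arrival falls in the interval iff at least 2 events occur there: P(S_2 ≤ t) = P(N ≥ 2) = 1 − P(N ≤ 1) ≈ 0.8926.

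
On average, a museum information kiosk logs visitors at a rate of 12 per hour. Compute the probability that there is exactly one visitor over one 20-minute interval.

0.0733

Over the interval, μ = 12 × 1/3 = 4 (a 20-minute interval = 1/3 hours).
P(N = 1) = e^(−μ) μ^1/1! = e^(−4) · 4^1/1 ≈ 0.0733.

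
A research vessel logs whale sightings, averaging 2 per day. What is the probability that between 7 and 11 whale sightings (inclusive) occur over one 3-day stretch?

Over the interval, μ = 2 × 3 = 6 (a 3-day stretch = 3 days).
P(7 ≤ N ≤ 11) = Σ_{j=7}^{11} e^(−6) · 6^j/j! ≈ 0.3736.

0.3736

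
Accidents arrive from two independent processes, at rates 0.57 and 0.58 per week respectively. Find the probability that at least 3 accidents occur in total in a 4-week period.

Independent Poisson processes superpose: combined rate λ = 0.57 + 0.58 = 1.15 per week.
Over the interval, μ = 1.15 × 4 = 4.6 (a 4-week period = 4 weeks).
P(N ≥ 3) = 1 − P(N ≤ 2) ≈ 0.8374.

0.8374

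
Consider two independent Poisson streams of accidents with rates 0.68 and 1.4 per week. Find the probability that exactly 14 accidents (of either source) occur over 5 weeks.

Independent Poisson processes superpose: combined rate λ = 0.68 + 1.4 = 2.08 per week.
Over the interval, μ = 2.08 × 5 = 10.4 (5 weeks).
P(N = 14) = e^(−10.4) · 10.4^14/14! ≈ 0.0604.

0.0604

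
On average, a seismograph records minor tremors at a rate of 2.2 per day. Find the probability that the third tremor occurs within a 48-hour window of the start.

Over the interval, μ = 2.2 × 2 = 4.4 (a 48-hour window = 2 days).
The third arrival falls in the interval iff at least 3 events occur there: P(S_3 ≤ t) = P(N ≥ 3) = 1 − P(N ≤ 2) ≈ 0.8149.

0.8149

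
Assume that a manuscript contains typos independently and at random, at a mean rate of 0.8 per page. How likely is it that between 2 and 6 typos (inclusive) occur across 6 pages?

Over the interval, μ = 0.8 × 6 = 4.8 (6 pages).
P(2 ≤ N ≤ 6) = Σ_{j=2}^{6} e^(−4.8) · 4.8^j/j! ≈ 0.7431.

0.7431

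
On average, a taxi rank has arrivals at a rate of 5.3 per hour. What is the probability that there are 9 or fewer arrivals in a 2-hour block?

0.3854

Over the interval, μ = 5.3 × 2 = 10.6 (a 2-hour block = 2 hours).
P(N ≤ 9) = Σ_{j=0}^{9} e^(−μ) μ^j/j! ≈ 0.3854.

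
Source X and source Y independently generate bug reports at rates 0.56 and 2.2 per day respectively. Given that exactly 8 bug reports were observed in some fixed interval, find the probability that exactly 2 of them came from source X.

0.2957

Given the total, each event is independently from source X with probability p = λ_X/(λ_X+λ_Y) = 0.56/2.76 ≈ 0.2029.
So K ~ Binomial(8, 0.56/2.76): P(K = 2) = C(8,2) · (0.56/2.76)^2 · (2.2/2.76)^6 ≈ 0.2957.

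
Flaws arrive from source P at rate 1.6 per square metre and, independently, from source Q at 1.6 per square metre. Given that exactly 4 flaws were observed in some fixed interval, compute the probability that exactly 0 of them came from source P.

Given the total, each event is independently from source P with probability p = λ_P/(λ_P+λ_Q) = 1.6/3.2 = 0.5000.
So K ~ Binomial(4, 1.6/3.2): P(K = 0) = C(4,0) · (1.6/3.2)^0 · (1.6/3.2)^4 ≈ 0.0625.

0.0625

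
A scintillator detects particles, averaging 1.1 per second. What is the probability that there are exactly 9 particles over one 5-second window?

Over the interval, μ = 1.1 × 5 = 5.5 (a 5-second window = 5 seconds).
P(N = 9) = e^(−μ) μ^9/9! = e^(−5.5) · 5.5^9/362880 ≈ 0.0519.

0.0519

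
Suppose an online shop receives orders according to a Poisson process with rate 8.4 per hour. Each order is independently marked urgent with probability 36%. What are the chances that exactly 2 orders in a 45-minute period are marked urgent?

Thinning: the orders that are marked urgent themselves form a Poisson process with rate 0.36 × 8.4 = 3.024 per hour.
Over the interval, μ = 3.024 × 0.75 = 2.268 (a 45-minute period = 0.75 hours).
P(N = 2) = e^(−2.268) · 2.268^2/2! ≈ 0.2662.

0.2662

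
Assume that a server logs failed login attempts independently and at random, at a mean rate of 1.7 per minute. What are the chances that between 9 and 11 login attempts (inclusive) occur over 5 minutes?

0.3256

Over the interval, μ = 1.7 × 5 = 8.5 (5 minutes).
P(9 ≤ N ≤ 11) = Σ_{j=9}^{11} e^(−8.5) · 8.5^j/j! ≈ 0.3256.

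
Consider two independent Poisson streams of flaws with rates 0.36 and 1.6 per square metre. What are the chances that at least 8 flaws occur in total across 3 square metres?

0.2397

Independent Poisson processes superpose: combined rate λ = 0.36 + 1.6 = 1.96 per square metre.
Over the interval, μ = 1.96 × 3 = 5.88 (3 square metres).
P(N ≥ 8) = 1 − P(N ≤ 7) ≈ 0.2397.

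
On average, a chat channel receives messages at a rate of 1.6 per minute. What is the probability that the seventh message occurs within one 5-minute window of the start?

Over the interval, μ = 1.6 × 5 = 8 (a 5-minute window = 5 minutes).
The seventh arrival falls in the interval iff at least 7 events occur there: P(S_7 ≤ t) = P(N ≥ 7) = 1 − P(N ≤ 6) ≈ 0.6866.

0.6866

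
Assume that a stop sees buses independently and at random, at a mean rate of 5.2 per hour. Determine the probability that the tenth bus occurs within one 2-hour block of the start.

0.5910

Over the interval, μ = 5.2 × 2 = 10.4 (a 2-hour block = 2 hours).
The tenth arrival falls in the interval iff at least 10 events occur there: P(S_10 ≤ t) = P(N ≥ 10) = 1 − P(N ≤ 9) ≈ 0.5910.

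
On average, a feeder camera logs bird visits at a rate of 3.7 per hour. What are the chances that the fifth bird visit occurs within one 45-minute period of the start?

0.1485

Over the interval, μ = 3.7 × 0.75 = 2.775 (a 45-minute period = 0.75 hours).
The fifth arrival falls in the interval iff at least 5 events occur there: P(S_5 ≤ t) = P(N ≥ 5) = 1 − P(N ≤ 4) ≈ 0.1485.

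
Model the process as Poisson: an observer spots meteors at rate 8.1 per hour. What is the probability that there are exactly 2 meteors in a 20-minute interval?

0.2450

Over the interval, μ = 8.1 × 1/3 = 2.7 (a 20-minute interval = 1/3 hours).
P(N = 2) = e^(−μ) μ^2/2! = e^(−2.7) · 2.7^2/2 ≈ 0.2450.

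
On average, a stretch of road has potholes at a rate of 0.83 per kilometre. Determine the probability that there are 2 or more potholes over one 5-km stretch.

Over the interval, μ = 0.83 × 5 = 4.15 (a 5-km stretch = 5 kilometres).
P(N ≥ 2) = 1 − P(N ≤ 1) = 1 − Σ_{j=0}^{1} e^(−μ) μ^j/j! ≈ 0.9188.

0.9188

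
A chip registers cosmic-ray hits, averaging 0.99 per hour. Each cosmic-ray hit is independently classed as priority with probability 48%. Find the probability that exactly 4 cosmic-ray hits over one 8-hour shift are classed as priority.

Thinning: the cosmic-ray hits that are classed as priority themselves form a Poisson process with rate 0.48 × 0.99 = 0.4752 per hour.
Over the interval, μ = 0.4752 × 8 = 3.8016 (an 8-hour shift = 8 hours).
P(N = 4) = e^(−3.8016) · 3.8016^4/4! ≈ 0.1944.

0.1944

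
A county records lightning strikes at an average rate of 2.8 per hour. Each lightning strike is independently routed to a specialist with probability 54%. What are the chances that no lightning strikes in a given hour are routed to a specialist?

0.2205

Thinning: the lightning strikes that are routed to a specialist themselves form a Poisson process with rate 0.54 × 2.8 = 1.512 per hour.
So μ = 1.512.
P(N = 0) = e^(−1.512) · 1.512^0/0! ≈ 0.2205.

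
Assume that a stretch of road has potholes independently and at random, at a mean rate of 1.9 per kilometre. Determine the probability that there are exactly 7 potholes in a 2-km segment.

0.0508

Over the interval, μ = 1.9 × 2 = 3.8 (a 2-km segment = 2 kilometres).
P(N = 7) = e^(−μ) μ^7/7! = e^(−3.8) · 3.8^7/5040 ≈ 0.0508.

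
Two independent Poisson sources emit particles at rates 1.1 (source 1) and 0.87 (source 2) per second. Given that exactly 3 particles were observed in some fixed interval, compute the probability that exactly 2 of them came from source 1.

Given the total, each event is independently from source 1 with probability p = λ_1/(λ_1+λ_2) = 1.1/1.97 ≈ 0.5584.
So K ~ Binomial(3, 1.1/1.97): P(K = 2) = C(3,2) · (1.1/1.97)^2 · (0.87/1.97)^1 ≈ 0.4131.

0.4131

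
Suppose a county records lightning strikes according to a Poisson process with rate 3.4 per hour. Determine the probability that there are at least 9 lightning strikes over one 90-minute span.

0.0748

Over the interval, μ = 3.4 × 1.5 = 5.1 (a 90-minute span = 1.5 hours).
P(N ≥ 9) = 1 − P(N ≤ 8) = 1 − Σ_{j=0}^{8} e^(−μ) μ^j/j! ≈ 0.0748.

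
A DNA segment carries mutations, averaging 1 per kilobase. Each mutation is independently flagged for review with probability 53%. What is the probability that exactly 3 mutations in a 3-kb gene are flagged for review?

Thinning: the mutations that are flagged for review themselves form a Poisson process with rate 0.53 × 1 = 0.53 per kilobase.
Over the interval, μ = 0.53 × 3 = 1.59 (a 3-kb gene = 3 kilobases).
P(N = 3) = e^(−1.59) · 1.59^3/3! ≈ 0.1366.

0.1366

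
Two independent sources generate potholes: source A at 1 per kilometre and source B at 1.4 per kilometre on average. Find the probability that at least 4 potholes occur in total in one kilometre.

0.2213

Independent Poisson processes superpose: combined rate λ = 1 + 1.4 = 2.4 per kilometre.
So μ = 2.4.
P(N ≥ 4) = 1 − P(N ≤ 3) ≈ 0.2213.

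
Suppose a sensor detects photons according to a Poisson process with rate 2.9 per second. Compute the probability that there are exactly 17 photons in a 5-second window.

0.0785

Over the interval, μ = 2.9 × 5 = 14.5 (a 5-second window = 5 seconds).
P(N = 17) = e^(−μ) μ^17/17! = e^(−14.5) · 14.5^17/355687428096000 ≈ 0.0785.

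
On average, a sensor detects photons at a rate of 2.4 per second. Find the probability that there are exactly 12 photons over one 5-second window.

0.1144

Over the interval, μ = 2.4 × 5 = 12 (a 5-second window = 5 seconds).
P(N = 12) = e^(−μ) μ^12/12! = e^(−12) · 12^12/479001600 ≈ 0.1144.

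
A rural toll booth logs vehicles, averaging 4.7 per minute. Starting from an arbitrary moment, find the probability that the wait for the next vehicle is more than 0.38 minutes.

The wait for the next event is exponential with rate λ = 4.7 per minute.
P(T > 0.38) = e^(−λt) = e^(−4.7 × 0.38) = e^(−1.786) ≈ 0.1676.

0.1676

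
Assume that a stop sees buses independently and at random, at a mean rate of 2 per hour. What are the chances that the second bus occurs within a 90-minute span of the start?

Over the interval, μ = 2 × 1.5 = 3 (a 90-minute span = 1.5 hours).
The second arrival falls in the interval iff at least 2 events occur there: P(S_2 ≤ t) = P(N ≥ 2) = 1 − P(N ≤ 1) ≈ 0.8009.

0.8009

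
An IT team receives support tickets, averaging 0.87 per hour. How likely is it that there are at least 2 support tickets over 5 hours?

Over the interval, μ = 0.87 × 5 = 4.35 (5 hours).
P(N ≥ 2) = 1 − P(N ≤ 1) = 1 − Σ_{j=0}^{1} e^(−μ) μ^j/j! ≈ 0.9309.

0.9309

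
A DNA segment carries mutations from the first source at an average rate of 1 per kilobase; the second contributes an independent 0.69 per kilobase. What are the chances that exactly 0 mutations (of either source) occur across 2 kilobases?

0.0340

Independent Poisson processes superpose: combined rate λ = 1 + 0.69 = 1.69 per kilobase.
Over the interval, μ = 1.69 × 2 = 3.38 (2 kilobases).
P(N = 0) = e^(−3.38) · 3.38^0/0! ≈ 0.0340.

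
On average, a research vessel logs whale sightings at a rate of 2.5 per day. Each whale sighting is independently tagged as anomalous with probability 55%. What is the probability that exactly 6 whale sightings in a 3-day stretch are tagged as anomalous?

Thinning: the whale sightings that are tagged as anomalous themselves form a Poisson process with rate 0.55 × 2.5 = 1.375 per day.
Over the interval, μ = 1.375 × 3 = 4.125 (a 3-day stretch = 3 days).
P(N = 6) = e^(−4.125) · 4.125^6/6! ≈ 0.1106.

0.1106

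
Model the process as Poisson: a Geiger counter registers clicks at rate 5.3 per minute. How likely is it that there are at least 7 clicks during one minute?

With mean μ = 5.3 per minute,
P(N ≥ 7) = 1 − P(N ≤ 6) = 1 − Σ_{j=0}^{6} e^(−μ) μ^j/j! ≈ 0.2829.

0.2829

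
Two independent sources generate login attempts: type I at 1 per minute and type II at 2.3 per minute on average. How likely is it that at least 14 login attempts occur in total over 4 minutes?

Independent Poisson processes superpose: combined rate λ = 1 + 2.3 = 3.3 per minute.
Over the interval, μ = 3.3 × 4 = 13.2 (4 minutes).
P(N ≥ 14) = 1 − P(N ≤ 13) ≈ 0.4489.

0.4489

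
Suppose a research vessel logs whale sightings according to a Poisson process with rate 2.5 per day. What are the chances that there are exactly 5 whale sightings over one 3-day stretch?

Over the interval, μ = 2.5 × 3 = 7.5 (a 3-day stretch = 3 days).
P(N = 5) = e^(−μ) μ^5/5! = e^(−7.5) · 7.5^5/120 ≈ 0.1094.

0.1094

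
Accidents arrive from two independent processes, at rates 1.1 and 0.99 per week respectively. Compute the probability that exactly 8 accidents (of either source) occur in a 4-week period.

0.1385

Independent Poisson processes superpose: combined rate λ = 1.1 + 0.99 = 2.09 per week.
Over the interval, μ = 2.09 × 4 = 8.36 (a 4-week period = 4 weeks).
P(N = 8) = e^(−8.36) · 8.36^8/8! ≈ 0.1385.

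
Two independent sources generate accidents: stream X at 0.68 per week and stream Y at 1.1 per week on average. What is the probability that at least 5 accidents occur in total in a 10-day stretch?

Independent Poisson processes superpose: combined rate λ = 0.68 + 1.1 = 1.78 per week.
Over the interval, μ = 1.78 × 10/7 ≈ 2.54286 (a 10-day stretch = 10/7 weeks).
P(N ≥ 5) = 1 − P(N ≤ 4) ≈ 0.1146.

0.1146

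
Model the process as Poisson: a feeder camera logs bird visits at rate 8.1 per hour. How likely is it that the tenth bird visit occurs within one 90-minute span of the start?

0.7705

Over the interval, μ = 8.1 × 1.5 = 12.15 (a 90-minute span = 1.5 hours).
The tenth arrival falls in the interval iff at least 10 events occur there: P(S_10 ≤ t) = P(N ≥ 10) = 1 − P(N ≤ 9) ≈ 0.7705.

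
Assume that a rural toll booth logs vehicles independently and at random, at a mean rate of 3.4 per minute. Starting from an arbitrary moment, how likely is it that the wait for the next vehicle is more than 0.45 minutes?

The wait for the next event is exponential with rate λ = 3.4 per minute.
P(T > 0.45) = e^(−λt) = e^(−3.4 × 0.45) = e^(−1.53) ≈ 0.2165.

0.2165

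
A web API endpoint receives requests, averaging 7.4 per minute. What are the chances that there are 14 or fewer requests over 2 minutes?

0.4863

Over the interval, μ = 7.4 × 2 = 14.8 (2 minutes).
P(N ≤ 14) = Σ_{j=0}^{14} e^(−μ) μ^j/j! ≈ 0.4863.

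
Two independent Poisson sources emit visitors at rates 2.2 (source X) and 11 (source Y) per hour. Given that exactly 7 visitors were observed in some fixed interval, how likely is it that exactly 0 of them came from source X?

0.2791

Given the total, each event is independently from source X with probability p = λ_X/(λ_X+λ_Y) = 2.2/13.2 ≈ 0.1667.
So K ~ Binomial(7, 2.2/13.2): P(K = 0) = C(7,0) · (2.2/13.2)^0 · (11/13.2)^7 ≈ 0.2791.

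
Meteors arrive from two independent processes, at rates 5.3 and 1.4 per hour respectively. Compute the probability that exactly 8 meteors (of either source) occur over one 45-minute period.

0.0663

Independent Poisson processes superpose: combined rate λ = 5.3 + 1.4 = 6.7 per hour.
Over the interval, μ = 6.7 × 0.75 = 5.025 (a 45-minute period = 0.75 hours).
P(N = 8) = e^(−5.025) · 5.025^8/8! ≈ 0.0663.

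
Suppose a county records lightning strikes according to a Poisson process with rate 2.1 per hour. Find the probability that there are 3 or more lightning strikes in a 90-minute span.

Over the interval, μ = 2.1 × 1.5 = 3.15 (a 90-minute span = 1.5 hours).
P(N ≥ 3) = 1 − P(N ≤ 2) = 1 − Σ_{j=0}^{2} e^(−μ) μ^j/j! ≈ 0.6096.

0.6096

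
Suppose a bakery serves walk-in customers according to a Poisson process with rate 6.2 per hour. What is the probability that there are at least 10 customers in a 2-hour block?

Over the interval, μ = 6.2 × 2 = 12.4 (a 2-hour block = 2 hours).
P(N ≥ 10) = 1 − P(N ≤ 9) = 1 − Σ_{j=0}^{9} e^(−μ) μ^j/j! ≈ 0.7908.

0.7908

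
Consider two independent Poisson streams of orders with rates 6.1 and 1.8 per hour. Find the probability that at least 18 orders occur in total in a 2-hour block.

0.3221

Independent Poisson processes superpose: combined rate λ = 6.1 + 1.8 = 7.9 per hour.
Over the interval, μ = 7.9 × 2 = 15.8 (a 2-hour block = 2 hours).
P(N ≥ 18) = 1 − P(N ≤ 17) ≈ 0.3221.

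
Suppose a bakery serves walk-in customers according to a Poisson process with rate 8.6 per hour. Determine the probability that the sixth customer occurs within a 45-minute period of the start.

Over the interval, μ = 8.6 × 0.75 = 6.45 (a 45-minute period = 0.75 hours).
The sixth arrival falls in the interval iff at least 6 events occur there: P(S_6 ≤ t) = P(N ≥ 6) = 1 − P(N ≤ 5) ≈ 0.6236.

0.6236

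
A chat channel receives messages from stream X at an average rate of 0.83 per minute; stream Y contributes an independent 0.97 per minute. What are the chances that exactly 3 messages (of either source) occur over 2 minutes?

0.2125

Independent Poisson processes superpose: combined rate λ = 0.83 + 0.97 = 1.8 per minute.
Over the interval, μ = 1.8 × 2 = 3.6 (2 minutes).
P(N = 3) = e^(−3.6) · 3.6^3/3! ≈ 0.2125.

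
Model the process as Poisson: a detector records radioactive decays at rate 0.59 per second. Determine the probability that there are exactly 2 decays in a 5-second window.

Over the interval, μ = 0.59 × 5 = 2.95 (a 5-second window = 5 seconds).
P(N = 2) = e^(−μ) μ^2/2! = e^(−2.95) · 2.95^2/2 ≈ 0.2277.

0.2277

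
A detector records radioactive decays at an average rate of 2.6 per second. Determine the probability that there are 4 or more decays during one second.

With mean μ = 2.6 per second,
P(N ≥ 4) = 1 − P(N ≤ 3) = 1 − Σ_{j=0}^{3} e^(−μ) μ^j/j! ≈ 0.2640.

0.2640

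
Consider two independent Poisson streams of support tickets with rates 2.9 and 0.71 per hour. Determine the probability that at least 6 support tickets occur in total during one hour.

Independent Poisson processes superpose: combined rate λ = 2.9 + 0.71 = 3.61 per hour.
So μ = 3.61.
P(N ≥ 6) = 1 − P(N ≤ 5) ≈ 0.1573.

0.1573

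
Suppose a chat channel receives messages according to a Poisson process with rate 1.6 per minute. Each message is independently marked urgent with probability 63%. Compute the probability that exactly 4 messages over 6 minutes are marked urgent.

0.1317

Thinning: the messages that are marked urgent themselves form a Poisson process with rate 0.63 × 1.6 = 1.008 per minute.
Over the interval, μ = 1.008 × 6 = 6.048 (6 minutes).
P(N = 4) = e^(−6.048) · 6.048^4/4! ≈ 0.1317.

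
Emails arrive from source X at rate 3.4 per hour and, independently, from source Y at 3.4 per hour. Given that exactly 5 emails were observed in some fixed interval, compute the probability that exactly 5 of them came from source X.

Given the total, each event is independently from source X with probability p = λ_X/(λ_X+λ_Y) = 3.4/6.8 = 0.5000.
So K ~ Binomial(5, 3.4/6.8): P(K = 5) = C(5,5) · (3.4/6.8)^5 · (3.4/6.8)^0 ≈ 0.0312.

0.0312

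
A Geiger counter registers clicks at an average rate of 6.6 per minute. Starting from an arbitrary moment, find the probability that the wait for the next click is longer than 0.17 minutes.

The wait for the next event is exponential with rate λ = 6.6 per minute.
P(T > 0.17) = e^(−λt) = e^(−6.6 × 0.17) = e^(−1.122) ≈ 0.3256.

0.3256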